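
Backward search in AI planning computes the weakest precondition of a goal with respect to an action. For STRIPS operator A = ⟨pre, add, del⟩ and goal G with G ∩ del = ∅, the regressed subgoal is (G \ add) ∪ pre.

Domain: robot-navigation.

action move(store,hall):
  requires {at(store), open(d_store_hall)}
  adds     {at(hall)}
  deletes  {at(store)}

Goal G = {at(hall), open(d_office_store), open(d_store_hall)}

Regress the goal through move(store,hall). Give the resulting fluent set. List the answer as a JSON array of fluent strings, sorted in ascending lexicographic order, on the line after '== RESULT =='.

Compute (G \ add) ∪ pre:
  G ∩ del = {}  (empty — regression defined)
  G \ add = {at(hall), open(d_office_store), open(d_store_hall)} \ {at(hall)} = {open(d_office_store), open(d_store_hall)}
  ∪ pre   = {open(d_office_store), open(d_store_hall)} ∪ {at(store), open(d_store_hall)}
          = {at(store), open(d_office_store), open(d_store_hall)}

== RESULT ==
["at(store)", "open(d_office_store)", "open(d_store_hall)"]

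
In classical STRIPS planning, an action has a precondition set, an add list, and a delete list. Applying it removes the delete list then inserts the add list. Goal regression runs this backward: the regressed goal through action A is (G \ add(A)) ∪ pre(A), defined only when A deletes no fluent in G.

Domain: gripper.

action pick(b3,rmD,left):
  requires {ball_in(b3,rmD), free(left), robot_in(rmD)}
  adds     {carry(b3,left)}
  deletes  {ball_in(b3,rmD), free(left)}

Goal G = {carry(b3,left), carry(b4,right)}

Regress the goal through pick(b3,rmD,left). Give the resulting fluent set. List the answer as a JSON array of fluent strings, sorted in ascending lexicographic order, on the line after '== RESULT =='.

Compute (G \ add) ∪ pre:
  G ∩ del = {}  (empty — regression defined)
  G \ add = {carry(b3,left), carry(b4,right)} \ {carry(b3,left)} = {carry(b4,right)}
  ∪ pre   = {carry(b4,right)} ∪ {ball_in(b3,rmD), free(left), robot_in(rmD)}
          = {ball_in(b3,rmD), carry(b4,right), free(left), robot_in(rmD)}

== RESULT ==
["ball_in(b3,rmD)", "carry(b4,right)", "free(left)", "robot_in(rmD)"]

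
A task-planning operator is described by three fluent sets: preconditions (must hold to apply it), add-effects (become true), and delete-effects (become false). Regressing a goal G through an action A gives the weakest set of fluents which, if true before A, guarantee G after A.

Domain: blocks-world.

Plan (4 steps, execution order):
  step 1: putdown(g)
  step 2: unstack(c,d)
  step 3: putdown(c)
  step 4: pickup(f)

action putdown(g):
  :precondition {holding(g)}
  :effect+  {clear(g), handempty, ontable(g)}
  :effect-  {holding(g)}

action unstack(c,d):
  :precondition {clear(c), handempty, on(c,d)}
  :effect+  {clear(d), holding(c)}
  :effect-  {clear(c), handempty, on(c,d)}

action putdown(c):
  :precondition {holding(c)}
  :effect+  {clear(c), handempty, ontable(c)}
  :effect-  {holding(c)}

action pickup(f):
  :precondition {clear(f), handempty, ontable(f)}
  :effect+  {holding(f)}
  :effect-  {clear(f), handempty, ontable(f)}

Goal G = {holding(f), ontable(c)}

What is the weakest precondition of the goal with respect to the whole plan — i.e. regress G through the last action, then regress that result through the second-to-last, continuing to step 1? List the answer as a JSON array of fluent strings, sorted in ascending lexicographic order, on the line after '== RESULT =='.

Work backward from the goal:
  through step 4 (pickup(f)): drop {holding(f)}, keep {ontable(c)}, require {clear(f), handempty, ontable(f)}
    → {clear(f), handempty, ontable(c), ontable(f)}
  through step 3 (putdown(c)): drop {handempty, ontable(c)}, keep {clear(f), ontable(f)}, require {holding(c)}
    → {clear(f), holding(c), ontable(f)}
  through step 2 (unstack(c,d)): drop {holding(c)}, keep {clear(f), ontable(f)}, require {clear(c), handempty, on(c,d)}
    → {clear(c), clear(f), handempty, on(c,d), ontable(f)}
  through step 1 (putdown(g)): drop {handempty}, keep {clear(c), clear(f), on(c,d), ontable(f)}, require {holding(g)}
    → {clear(c), clear(f), holding(g), on(c,d), ontable(f)}

== RESULT ==
["clear(c)", "clear(f)", "holding(g)", "on(c,d)", "ontable(f)"]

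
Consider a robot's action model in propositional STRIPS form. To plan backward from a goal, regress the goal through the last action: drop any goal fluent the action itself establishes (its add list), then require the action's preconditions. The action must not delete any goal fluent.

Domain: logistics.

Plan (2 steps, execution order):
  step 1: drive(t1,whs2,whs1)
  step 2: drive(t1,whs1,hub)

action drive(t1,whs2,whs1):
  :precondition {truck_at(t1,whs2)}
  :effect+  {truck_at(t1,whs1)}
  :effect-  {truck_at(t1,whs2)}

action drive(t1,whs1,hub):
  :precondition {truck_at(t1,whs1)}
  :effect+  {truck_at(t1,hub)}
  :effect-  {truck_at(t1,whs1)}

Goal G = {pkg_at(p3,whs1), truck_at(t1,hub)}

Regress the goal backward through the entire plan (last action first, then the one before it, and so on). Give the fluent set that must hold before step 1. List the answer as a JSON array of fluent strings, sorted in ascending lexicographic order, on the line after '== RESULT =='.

Work backward from the goal:
  through step 2 (drive(t1,whs1,hub)): drop {truck_at(t1,hub)}, keep {pkg_at(p3,whs1)}, require {truck_at(t1,whs1)}
    → {pkg_at(p3,whs1), truck_at(t1,whs1)}
  through step 1 (drive(t1,whs2,whs1)): drop {truck_at(t1,whs1)}, keep {pkg_at(p3,whs1)}, require {truck_at(t1,whs2)}
    → {pkg_at(p3,whs1), truck_at(t1,whs2)}

== RESULT ==
["pkg_at(p3,whs1)", "truck_at(t1,whs2)"]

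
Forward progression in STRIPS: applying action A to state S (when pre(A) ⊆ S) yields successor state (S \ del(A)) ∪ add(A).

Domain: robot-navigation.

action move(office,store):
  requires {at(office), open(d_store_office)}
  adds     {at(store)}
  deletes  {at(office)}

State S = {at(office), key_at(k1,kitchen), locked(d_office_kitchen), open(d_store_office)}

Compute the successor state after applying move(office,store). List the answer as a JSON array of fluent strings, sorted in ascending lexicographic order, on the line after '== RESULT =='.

Progress:
  pre ⊆ S: {at(office), open(d_store_office)} ⊆ S  — applicable
  S \ del = {key_at(k1,kitchen), locked(d_office_kitchen), open(d_store_office)}
  ∪ add   = {at(store), key_at(k1,kitchen), locked(d_office_kitchen), open(d_store_office)}

== RESULT ==
["at(store)", "key_at(k1,kitchen)", "locked(d_office_kitchen)", "open(d_store_office)"]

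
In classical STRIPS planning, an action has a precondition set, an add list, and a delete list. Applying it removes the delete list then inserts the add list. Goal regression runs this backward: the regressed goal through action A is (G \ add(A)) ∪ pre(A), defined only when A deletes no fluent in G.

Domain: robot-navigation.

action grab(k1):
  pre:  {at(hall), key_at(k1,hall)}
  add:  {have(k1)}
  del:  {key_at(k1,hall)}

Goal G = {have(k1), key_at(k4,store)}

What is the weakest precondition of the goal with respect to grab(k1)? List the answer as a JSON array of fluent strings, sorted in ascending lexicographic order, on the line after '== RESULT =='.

Compute (G \ add) ∪ pre:
  G ∩ del = {}  (empty — regression defined)
  G \ add = {have(k1), key_at(k4,store)} \ {have(k1)} = {key_at(k4,store)}
  ∪ pre   = {key_at(k4,store)} ∪ {at(hall), key_at(k1,hall)}
          = {at(hall), key_at(k1,hall), key_at(k4,store)}

== RESULT ==
["at(hall)", "key_at(k1,hall)", "key_at(k4,store)"]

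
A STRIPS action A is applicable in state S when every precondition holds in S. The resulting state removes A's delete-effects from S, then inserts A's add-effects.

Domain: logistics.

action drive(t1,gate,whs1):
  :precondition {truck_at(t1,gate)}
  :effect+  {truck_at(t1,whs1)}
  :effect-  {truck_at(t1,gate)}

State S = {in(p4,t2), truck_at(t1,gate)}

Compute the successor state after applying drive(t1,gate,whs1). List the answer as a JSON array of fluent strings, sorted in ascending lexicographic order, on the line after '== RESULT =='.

Progress:
  pre ⊆ S: {truck_at(t1,gate)} ⊆ S  — applicable
  S \ del = {in(p4,t2)}
  ∪ add   = {in(p4,t2), truck_at(t1,whs1)}

== RESULT ==
["in(p4,t2)", "truck_at(t1,whs1)"]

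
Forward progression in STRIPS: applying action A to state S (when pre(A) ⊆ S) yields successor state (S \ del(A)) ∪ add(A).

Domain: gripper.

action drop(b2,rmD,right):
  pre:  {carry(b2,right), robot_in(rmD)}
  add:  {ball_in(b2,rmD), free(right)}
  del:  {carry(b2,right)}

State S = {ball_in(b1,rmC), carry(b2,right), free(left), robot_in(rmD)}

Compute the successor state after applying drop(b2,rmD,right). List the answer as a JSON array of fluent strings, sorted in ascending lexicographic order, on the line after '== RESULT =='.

Compute (S \ del) ∪ add:
  pre ⊆ S: {carry(b2,right), robot_in(rmD)} ⊆ S  — applicable
  S \ del = {ball_in(b1,rmC), free(left), robot_in(rmD)}
  ∪ add   = {ball_in(b1,rmC), ball_in(b2,rmD), free(left), free(right), robot_in(rmD)}

== RESULT ==
["ball_in(b1,rmC)", "ball_in(b2,rmD)", "free(left)", "free(right)", "robot_in(rmD)"]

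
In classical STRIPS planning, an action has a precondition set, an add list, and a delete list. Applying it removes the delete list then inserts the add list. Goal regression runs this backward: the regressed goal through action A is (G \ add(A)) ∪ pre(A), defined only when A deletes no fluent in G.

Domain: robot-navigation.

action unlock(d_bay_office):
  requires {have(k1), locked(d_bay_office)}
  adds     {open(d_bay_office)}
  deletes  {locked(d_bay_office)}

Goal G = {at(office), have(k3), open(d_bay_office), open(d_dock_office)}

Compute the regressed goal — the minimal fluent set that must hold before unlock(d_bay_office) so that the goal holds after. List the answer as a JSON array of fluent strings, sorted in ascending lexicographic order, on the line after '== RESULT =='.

Regress:
  G ∩ del = {}  (empty — regression defined)
  G \ add = {at(office), have(k3), open(d_bay_office), open(d_dock_office)} \ {open(d_bay_office)} = {at(office), have(k3), open(d_dock_office)}
  ∪ pre   = {at(office), have(k3), open(d_dock_office)} ∪ {have(k1), locked(d_bay_office)}
          = {at(office), have(k1), have(k3), locked(d_bay_office), open(d_dock_office)}

== RESULT ==
["at(office)", "have(k1)", "have(k3)", "locked(d_bay_office)", "open(d_dock_office)"]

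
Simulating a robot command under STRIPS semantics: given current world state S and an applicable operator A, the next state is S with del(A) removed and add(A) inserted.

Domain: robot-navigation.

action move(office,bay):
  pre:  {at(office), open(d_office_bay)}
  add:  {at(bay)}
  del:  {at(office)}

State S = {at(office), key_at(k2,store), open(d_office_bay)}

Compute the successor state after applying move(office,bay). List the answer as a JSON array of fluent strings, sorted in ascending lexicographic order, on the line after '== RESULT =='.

Progress:
  pre ⊆ S: {at(office), open(d_office_bay)} ⊆ S  — applicable
  S \ del = {key_at(k2,store), open(d_office_bay)}
  ∪ add   = {at(bay), key_at(k2,store), open(d_office_bay)}

== RESULT ==
["at(bay)", "key_at(k2,store)", "open(d_office_bay)"]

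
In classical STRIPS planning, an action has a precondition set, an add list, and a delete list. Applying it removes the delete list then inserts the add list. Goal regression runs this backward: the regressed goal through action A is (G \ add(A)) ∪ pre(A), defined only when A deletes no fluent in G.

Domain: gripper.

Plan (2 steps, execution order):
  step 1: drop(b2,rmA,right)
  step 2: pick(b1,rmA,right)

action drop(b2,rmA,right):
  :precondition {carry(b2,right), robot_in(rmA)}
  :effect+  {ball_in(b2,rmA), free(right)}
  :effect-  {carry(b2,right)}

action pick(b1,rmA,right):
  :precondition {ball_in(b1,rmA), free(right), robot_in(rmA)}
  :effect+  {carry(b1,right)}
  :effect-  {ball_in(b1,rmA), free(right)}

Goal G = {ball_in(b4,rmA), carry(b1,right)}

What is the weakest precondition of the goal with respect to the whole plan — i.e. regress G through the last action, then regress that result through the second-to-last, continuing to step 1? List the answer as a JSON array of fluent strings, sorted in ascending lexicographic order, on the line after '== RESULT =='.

Regress step by step:
  through step 2 (pick(b1,rmA,right)): drop {carry(b1,right)}, keep {ball_in(b4,rmA)}, require {ball_in(b1,rmA), free(right), robot_in(rmA)}
    → {ball_in(b1,rmA), ball_in(b4,rmA), free(right), robot_in(rmA)}
  through step 1 (drop(b2,rmA,right)): drop {free(right)}, keep {ball_in(b1,rmA), ball_in(b4,rmA), robot_in(rmA)}, require {carry(b2,right), robot_in(rmA)}
    → {ball_in(b1,rmA), ball_in(b4,rmA), carry(b2,right), robot_in(rmA)}

== RESULT ==
["ball_in(b1,rmA)", "ball_in(b4,rmA)", "carry(b2,right)", "robot_in(rmA)"]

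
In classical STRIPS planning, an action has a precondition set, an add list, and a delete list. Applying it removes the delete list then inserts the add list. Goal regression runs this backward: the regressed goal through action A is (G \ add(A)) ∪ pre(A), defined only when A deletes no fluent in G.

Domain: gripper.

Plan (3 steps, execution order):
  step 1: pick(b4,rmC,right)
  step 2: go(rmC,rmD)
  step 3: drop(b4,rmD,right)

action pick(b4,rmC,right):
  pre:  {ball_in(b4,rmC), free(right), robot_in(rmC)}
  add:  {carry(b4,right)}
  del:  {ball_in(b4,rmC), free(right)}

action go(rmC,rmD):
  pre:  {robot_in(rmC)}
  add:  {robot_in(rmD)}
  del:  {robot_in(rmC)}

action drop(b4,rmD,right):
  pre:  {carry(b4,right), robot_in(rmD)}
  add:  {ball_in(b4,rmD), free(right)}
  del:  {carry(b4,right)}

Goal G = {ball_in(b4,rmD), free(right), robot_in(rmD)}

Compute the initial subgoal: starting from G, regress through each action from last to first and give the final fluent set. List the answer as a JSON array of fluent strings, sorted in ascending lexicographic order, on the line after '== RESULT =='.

Regress step by step:
  through step 3 (drop(b4,rmD,right)): drop {ball_in(b4,rmD), free(right)}, keep {robot_in(rmD)}, require {carry(b4,right), robot_in(rmD)}
    → {carry(b4,right), robot_in(rmD)}
  through step 2 (go(rmC,rmD)): drop {robot_in(rmD)}, keep {carry(b4,right)}, require {robot_in(rmC)}
    → {carry(b4,right), robot_in(rmC)}
  through step 1 (pick(b4,rmC,right)): drop {carry(b4,right)}, keep {robot_in(rmC)}, require {ball_in(b4,rmC), free(right), robot_in(rmC)}
    → {ball_in(b4,rmC), free(right), robot_in(rmC)}

== RESULT ==
["ball_in(b4,rmC)", "free(right)", "robot_in(rmC)"]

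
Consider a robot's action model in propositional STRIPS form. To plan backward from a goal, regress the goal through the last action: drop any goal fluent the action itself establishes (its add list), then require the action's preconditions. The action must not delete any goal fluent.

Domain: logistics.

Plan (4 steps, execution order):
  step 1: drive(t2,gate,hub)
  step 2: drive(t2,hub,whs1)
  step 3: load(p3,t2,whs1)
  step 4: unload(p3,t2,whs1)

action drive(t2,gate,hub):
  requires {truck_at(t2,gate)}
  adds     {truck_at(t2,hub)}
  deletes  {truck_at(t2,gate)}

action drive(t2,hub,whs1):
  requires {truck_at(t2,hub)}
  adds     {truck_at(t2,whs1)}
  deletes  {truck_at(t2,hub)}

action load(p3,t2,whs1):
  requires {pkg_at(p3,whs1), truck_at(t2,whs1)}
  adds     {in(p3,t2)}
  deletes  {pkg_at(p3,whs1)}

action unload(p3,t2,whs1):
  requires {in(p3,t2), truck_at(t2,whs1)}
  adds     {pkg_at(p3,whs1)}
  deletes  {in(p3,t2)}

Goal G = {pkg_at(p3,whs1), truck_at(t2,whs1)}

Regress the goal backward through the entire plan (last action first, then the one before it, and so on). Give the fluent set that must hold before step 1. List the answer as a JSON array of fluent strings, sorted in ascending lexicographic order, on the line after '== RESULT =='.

Work backward from the goal:
  through step 4 (unload(p3,t2,whs1)): drop {pkg_at(p3,whs1)}, keep {truck_at(t2,whs1)}, require {in(p3,t2), truck_at(t2,whs1)}
    → {in(p3,t2), truck_at(t2,whs1)}
  through step 3 (load(p3,t2,whs1)): drop {in(p3,t2)}, keep {truck_at(t2,whs1)}, require {pkg_at(p3,whs1), truck_at(t2,whs1)}
    → {pkg_at(p3,whs1), truck_at(t2,whs1)}
  through step 2 (drive(t2,hub,whs1)): drop {truck_at(t2,whs1)}, keep {pkg_at(p3,whs1)}, require {truck_at(t2,hub)}
    → {pkg_at(p3,whs1), truck_at(t2,hub)}
  through step 1 (drive(t2,gate,hub)): drop {truck_at(t2,hub)}, keep {pkg_at(p3,whs1)}, require {truck_at(t2,gate)}
    → {pkg_at(p3,whs1), truck_at(t2,gate)}

== RESULT ==
["pkg_at(p3,whs1)", "truck_at(t2,gate)"]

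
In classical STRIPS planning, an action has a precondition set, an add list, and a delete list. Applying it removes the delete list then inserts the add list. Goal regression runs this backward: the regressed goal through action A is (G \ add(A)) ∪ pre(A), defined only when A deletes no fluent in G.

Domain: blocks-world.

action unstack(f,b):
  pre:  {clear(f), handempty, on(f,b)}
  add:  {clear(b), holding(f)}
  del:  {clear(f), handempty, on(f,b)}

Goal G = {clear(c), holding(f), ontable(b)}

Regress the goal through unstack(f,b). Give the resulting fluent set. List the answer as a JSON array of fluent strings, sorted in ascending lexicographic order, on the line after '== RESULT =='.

Regress:
  G ∩ del = {}  (empty — regression defined)
  G \ add = {clear(c), holding(f), ontable(b)} \ {clear(b), holding(f)} = {clear(c), ontable(b)}
  ∪ pre   = {clear(c), ontable(b)} ∪ {clear(f), handempty, on(f,b)}
          = {clear(c), clear(f), handempty, on(f,b), ontable(b)}

== RESULT ==
["clear(c)", "clear(f)", "handempty", "on(f,b)", "ontable(b)"]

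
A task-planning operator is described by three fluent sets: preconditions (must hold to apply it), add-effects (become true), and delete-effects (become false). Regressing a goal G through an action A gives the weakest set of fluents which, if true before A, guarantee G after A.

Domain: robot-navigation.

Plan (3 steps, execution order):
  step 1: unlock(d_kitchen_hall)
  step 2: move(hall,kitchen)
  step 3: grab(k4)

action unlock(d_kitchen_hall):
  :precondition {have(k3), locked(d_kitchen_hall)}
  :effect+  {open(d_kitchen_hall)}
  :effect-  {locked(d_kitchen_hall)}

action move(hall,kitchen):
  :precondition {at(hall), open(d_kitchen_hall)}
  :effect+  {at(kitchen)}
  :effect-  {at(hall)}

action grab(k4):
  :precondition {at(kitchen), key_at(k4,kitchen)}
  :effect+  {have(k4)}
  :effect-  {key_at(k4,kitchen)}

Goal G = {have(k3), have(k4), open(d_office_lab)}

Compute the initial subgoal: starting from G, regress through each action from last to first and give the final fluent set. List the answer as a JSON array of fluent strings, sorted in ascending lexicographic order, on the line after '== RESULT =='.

Work backward from the goal:
  through step 3 (grab(k4)): drop {have(k4)}, keep {have(k3), open(d_office_lab)}, require {at(kitchen), key_at(k4,kitchen)}
    → {at(kitchen), have(k3), key_at(k4,kitchen), open(d_office_lab)}
  through step 2 (move(hall,kitchen)): drop {at(kitchen)}, keep {have(k3), key_at(k4,kitchen), open(d_office_lab)}, require {at(hall), open(d_kitchen_hall)}
    → {at(hall), have(k3), key_at(k4,kitchen), open(d_kitchen_hall), open(d_office_lab)}
  through step 1 (unlock(d_kitchen_hall)): drop {open(d_kitchen_hall)}, keep {at(hall), have(k3), key_at(k4,kitchen), open(d_office_lab)}, require {have(k3), locked(d_kitchen_hall)}
    → {at(hall), have(k3), key_at(k4,kitchen), locked(d_kitchen_hall), open(d_office_lab)}

== RESULT ==
["at(hall)", "have(k3)", "key_at(k4,kitchen)", "locked(d_kitchen_hall)", "open(d_office_lab)"]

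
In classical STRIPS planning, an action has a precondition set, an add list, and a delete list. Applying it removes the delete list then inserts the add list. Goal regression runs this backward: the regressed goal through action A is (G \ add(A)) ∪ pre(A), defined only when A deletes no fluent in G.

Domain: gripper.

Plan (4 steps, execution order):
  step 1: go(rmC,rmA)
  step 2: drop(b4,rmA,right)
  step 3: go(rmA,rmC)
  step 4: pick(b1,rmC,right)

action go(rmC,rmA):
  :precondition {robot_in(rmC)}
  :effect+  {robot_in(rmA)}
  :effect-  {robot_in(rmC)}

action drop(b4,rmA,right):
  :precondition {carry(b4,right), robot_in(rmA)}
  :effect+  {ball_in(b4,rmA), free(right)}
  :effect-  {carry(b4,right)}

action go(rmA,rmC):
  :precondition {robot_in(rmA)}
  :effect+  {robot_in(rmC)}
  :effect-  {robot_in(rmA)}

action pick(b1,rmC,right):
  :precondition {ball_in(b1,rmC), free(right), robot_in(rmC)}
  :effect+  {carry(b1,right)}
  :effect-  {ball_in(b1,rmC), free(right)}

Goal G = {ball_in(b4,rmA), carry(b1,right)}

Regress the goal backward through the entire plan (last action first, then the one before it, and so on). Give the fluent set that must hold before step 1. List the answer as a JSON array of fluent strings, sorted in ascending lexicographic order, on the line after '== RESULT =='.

Work backward from the goal:
  through step 4 (pick(b1,rmC,right)): drop {carry(b1,right)}, keep {ball_in(b4,rmA)}, require {ball_in(b1,rmC), free(right), robot_in(rmC)}
    → {ball_in(b1,rmC), ball_in(b4,rmA), free(right), robot_in(rmC)}
  through step 3 (go(rmA,rmC)): drop {robot_in(rmC)}, keep {ball_in(b1,rmC), ball_in(b4,rmA), free(right)}, require {robot_in(rmA)}
    → {ball_in(b1,rmC), ball_in(b4,rmA), free(right), robot_in(rmA)}
  through step 2 (drop(b4,rmA,right)): drop {ball_in(b4,rmA), free(right)}, keep {ball_in(b1,rmC), robot_in(rmA)}, require {carry(b4,right), robot_in(rmA)}
    → {ball_in(b1,rmC), carry(b4,right), robot_in(rmA)}
  through step 1 (go(rmC,rmA)): drop {robot_in(rmA)}, keep {ball_in(b1,rmC), carry(b4,right)}, require {robot_in(rmC)}
    → {ball_in(b1,rmC), carry(b4,right), robot_in(rmC)}

== RESULT ==
["ball_in(b1,rmC)", "carry(b4,right)", "robot_in(rmC)"]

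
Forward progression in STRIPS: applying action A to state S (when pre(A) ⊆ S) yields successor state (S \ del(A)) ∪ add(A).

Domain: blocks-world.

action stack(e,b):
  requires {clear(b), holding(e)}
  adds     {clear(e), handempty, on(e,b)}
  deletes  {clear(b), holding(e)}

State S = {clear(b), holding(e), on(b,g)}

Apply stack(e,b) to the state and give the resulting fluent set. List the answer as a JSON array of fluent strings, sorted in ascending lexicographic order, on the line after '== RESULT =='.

Compute (S \ del) ∪ add:
  pre ⊆ S: {clear(b), holding(e)} ⊆ S  — applicable
  S \ del = {on(b,g)}
  ∪ add   = {clear(e), handempty, on(b,g), on(e,b)}

== RESULT ==
["clear(e)", "handempty", "on(b,g)", "on(e,b)"]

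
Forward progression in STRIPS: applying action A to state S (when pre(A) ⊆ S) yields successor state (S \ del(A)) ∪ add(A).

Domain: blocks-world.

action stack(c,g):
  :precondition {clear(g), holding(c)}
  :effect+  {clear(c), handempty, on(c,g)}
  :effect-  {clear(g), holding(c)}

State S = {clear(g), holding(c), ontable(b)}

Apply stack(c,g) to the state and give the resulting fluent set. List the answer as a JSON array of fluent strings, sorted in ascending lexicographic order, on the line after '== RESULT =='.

Compute (S \ del) ∪ add:
  pre ⊆ S: {clear(g), holding(c)} ⊆ S  — applicable
  S \ del = {ontable(b)}
  ∪ add   = {clear(c), handempty, on(c,g), ontable(b)}

== RESULT ==
["clear(c)", "handempty", "on(c,g)", "ontable(b)"]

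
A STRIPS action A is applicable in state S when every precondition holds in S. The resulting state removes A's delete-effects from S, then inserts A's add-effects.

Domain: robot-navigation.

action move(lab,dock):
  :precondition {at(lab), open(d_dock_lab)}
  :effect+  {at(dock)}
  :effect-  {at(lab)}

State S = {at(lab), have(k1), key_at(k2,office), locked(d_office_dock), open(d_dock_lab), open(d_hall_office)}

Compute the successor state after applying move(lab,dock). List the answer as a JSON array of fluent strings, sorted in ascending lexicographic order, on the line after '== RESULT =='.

Compute (S \ del) ∪ add:
  pre ⊆ S: {at(lab), open(d_dock_lab)} ⊆ S  — applicable
  S \ del = {have(k1), key_at(k2,office), locked(d_office_dock), open(d_dock_lab), open(d_hall_office)}
  ∪ add   = {at(dock), have(k1), key_at(k2,office), locked(d_office_dock), open(d_dock_lab), open(d_hall_office)}

== RESULT ==
["at(dock)", "have(k1)", "key_at(k2,office)", "locked(d_office_dock)", "open(d_dock_lab)", "open(d_hall_office)"]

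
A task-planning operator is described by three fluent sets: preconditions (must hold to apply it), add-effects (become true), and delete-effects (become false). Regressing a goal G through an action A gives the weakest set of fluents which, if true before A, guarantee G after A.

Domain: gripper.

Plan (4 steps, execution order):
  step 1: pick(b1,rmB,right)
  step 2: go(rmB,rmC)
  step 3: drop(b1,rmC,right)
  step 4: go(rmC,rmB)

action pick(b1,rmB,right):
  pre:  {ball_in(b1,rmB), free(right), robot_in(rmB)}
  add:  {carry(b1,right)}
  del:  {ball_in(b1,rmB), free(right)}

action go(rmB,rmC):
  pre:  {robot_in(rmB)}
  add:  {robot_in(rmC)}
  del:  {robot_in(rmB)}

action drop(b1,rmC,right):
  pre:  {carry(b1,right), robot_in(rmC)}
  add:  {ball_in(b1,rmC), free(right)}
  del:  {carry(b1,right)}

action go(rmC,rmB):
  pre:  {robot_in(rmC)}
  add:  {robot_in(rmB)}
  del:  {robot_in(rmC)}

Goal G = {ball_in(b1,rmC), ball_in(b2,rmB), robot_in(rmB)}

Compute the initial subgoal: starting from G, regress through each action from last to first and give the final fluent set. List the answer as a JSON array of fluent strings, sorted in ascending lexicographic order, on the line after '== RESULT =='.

Work backward from the goal:
  through step 4 (go(rmC,rmB)): drop {robot_in(rmB)}, keep {ball_in(b1,rmC), ball_in(b2,rmB)}, require {robot_in(rmC)}
    → {ball_in(b1,rmC), ball_in(b2,rmB), robot_in(rmC)}
  through step 3 (drop(b1,rmC,right)): drop {ball_in(b1,rmC)}, keep {ball_in(b2,rmB), robot_in(rmC)}, require {carry(b1,right), robot_in(rmC)}
    → {ball_in(b2,rmB), carry(b1,right), robot_in(rmC)}
  through step 2 (go(rmB,rmC)): drop {robot_in(rmC)}, keep {ball_in(b2,rmB), carry(b1,right)}, require {robot_in(rmB)}
    → {ball_in(b2,rmB), carry(b1,right), robot_in(rmB)}
  through step 1 (pick(b1,rmB,right)): drop {carry(b1,right)}, keep {ball_in(b2,rmB), robot_in(rmB)}, require {ball_in(b1,rmB), free(right), robot_in(rmB)}
    → {ball_in(b1,rmB), ball_in(b2,rmB), free(right), robot_in(rmB)}

== RESULT ==
["ball_in(b1,rmB)", "ball_in(b2,rmB)", "free(right)", "robot_in(rmB)"]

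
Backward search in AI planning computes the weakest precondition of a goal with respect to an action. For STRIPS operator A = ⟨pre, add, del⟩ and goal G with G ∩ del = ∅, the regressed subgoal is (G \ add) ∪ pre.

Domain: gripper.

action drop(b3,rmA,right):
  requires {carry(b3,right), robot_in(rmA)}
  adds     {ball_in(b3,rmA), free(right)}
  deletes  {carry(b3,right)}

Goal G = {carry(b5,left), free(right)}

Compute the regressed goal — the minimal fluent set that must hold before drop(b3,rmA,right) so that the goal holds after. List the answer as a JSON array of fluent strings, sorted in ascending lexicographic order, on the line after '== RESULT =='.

Compute (G \ add) ∪ pre:
  G ∩ del = {}  (empty — regression defined)
  G \ add = {carry(b5,left), free(right)} \ {ball_in(b3,rmA), free(right)} = {carry(b5,left)}
  ∪ pre   = {carry(b5,left)} ∪ {carry(b3,right), robot_in(rmA)}
          = {carry(b3,right), carry(b5,left), robot_in(rmA)}

== RESULT ==
["carry(b3,right)", "carry(b5,left)", "robot_in(rmA)"]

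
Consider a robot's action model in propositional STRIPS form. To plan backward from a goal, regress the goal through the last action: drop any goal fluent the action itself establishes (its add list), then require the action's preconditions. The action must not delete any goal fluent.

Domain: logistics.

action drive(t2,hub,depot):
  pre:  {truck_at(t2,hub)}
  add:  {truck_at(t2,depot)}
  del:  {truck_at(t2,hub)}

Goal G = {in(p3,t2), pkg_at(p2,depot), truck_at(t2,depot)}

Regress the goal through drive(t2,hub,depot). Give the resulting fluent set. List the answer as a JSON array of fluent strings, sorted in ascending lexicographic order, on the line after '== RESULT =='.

Regress:
  G ∩ del = {}  (empty — regression defined)
  G \ add = {in(p3,t2), pkg_at(p2,depot), truck_at(t2,depot)} \ {truck_at(t2,depot)} = {in(p3,t2), pkg_at(p2,depot)}
  ∪ pre   = {in(p3,t2), pkg_at(p2,depot)} ∪ {truck_at(t2,hub)}
          = {in(p3,t2), pkg_at(p2,depot), truck_at(t2,hub)}

== RESULT ==
["in(p3,t2)", "pkg_at(p2,depot)", "truck_at(t2,hub)"]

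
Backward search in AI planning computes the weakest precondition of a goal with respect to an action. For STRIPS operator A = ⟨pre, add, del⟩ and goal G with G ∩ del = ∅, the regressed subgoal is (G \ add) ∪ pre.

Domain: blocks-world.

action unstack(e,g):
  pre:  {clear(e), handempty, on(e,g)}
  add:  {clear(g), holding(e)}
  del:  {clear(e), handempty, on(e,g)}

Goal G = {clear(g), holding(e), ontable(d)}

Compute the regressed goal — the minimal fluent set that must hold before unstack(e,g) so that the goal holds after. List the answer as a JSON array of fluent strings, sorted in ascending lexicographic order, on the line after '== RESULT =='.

Regress:
  G ∩ del = {}  (empty — regression defined)
  G \ add = {clear(g), holding(e), ontable(d)} \ {clear(g), holding(e)} = {ontable(d)}
  ∪ pre   = {ontable(d)} ∪ {clear(e), handempty, on(e,g)}
          = {clear(e), handempty, on(e,g), ontable(d)}

== RESULT ==
["clear(e)", "handempty", "on(e,g)", "ontable(d)"]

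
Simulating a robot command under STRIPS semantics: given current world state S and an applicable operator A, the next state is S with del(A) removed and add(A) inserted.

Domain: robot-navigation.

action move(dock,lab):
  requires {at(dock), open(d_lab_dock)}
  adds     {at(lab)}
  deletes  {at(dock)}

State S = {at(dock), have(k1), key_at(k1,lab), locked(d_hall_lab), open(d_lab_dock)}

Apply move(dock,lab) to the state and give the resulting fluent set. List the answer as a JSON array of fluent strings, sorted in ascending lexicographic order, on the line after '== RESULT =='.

Compute (S \ del) ∪ add:
  pre ⊆ S: {at(dock), open(d_lab_dock)} ⊆ S  — applicable
  S \ del = {have(k1), key_at(k1,lab), locked(d_hall_lab), open(d_lab_dock)}
  ∪ add   = {at(lab), have(k1), key_at(k1,lab), locked(d_hall_lab), open(d_lab_dock)}

== RESULT ==
["at(lab)", "have(k1)", "key_at(k1,lab)", "locked(d_hall_lab)", "open(d_lab_dock)"]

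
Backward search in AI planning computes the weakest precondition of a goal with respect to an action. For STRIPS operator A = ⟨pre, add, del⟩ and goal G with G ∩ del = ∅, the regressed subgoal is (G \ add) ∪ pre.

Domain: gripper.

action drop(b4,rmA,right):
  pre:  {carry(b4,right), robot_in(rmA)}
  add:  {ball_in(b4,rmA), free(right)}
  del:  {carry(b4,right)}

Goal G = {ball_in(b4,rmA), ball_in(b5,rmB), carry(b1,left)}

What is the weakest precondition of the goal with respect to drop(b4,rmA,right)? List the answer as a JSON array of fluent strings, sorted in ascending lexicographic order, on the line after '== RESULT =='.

Compute (G \ add) ∪ pre:
  G ∩ del = {}  (empty — regression defined)
  G \ add = {ball_in(b4,rmA), ball_in(b5,rmB), carry(b1,left)} \ {ball_in(b4,rmA), free(right)} = {ball_in(b5,rmB), carry(b1,left)}
  ∪ pre   = {ball_in(b5,rmB), carry(b1,left)} ∪ {carry(b4,right), robot_in(rmA)}
          = {ball_in(b5,rmB), carry(b1,left), carry(b4,right), robot_in(rmA)}

== RESULT ==
["ball_in(b5,rmB)", "carry(b1,left)", "carry(b4,right)", "robot_in(rmA)"]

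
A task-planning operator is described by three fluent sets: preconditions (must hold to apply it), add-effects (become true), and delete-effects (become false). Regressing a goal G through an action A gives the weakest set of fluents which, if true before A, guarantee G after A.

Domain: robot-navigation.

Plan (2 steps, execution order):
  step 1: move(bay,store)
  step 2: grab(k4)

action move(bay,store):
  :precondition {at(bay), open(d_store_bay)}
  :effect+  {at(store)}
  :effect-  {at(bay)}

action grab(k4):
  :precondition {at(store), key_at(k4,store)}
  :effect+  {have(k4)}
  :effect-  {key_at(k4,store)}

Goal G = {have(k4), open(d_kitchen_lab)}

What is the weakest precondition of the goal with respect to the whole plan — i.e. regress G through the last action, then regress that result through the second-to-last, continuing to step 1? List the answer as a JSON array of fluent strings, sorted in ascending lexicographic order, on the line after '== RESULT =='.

Work backward from the goal:
  through step 2 (grab(k4)): drop {have(k4)}, keep {open(d_kitchen_lab)}, require {at(store), key_at(k4,store)}
    → {at(store), key_at(k4,store), open(d_kitchen_lab)}
  through step 1 (move(bay,store)): drop {at(store)}, keep {key_at(k4,store), open(d_kitchen_lab)}, require {at(bay), open(d_store_bay)}
    → {at(bay), key_at(k4,store), open(d_kitchen_lab), open(d_store_bay)}

== RESULT ==
["at(bay)", "key_at(k4,store)", "open(d_kitchen_lab)", "open(d_store_bay)"]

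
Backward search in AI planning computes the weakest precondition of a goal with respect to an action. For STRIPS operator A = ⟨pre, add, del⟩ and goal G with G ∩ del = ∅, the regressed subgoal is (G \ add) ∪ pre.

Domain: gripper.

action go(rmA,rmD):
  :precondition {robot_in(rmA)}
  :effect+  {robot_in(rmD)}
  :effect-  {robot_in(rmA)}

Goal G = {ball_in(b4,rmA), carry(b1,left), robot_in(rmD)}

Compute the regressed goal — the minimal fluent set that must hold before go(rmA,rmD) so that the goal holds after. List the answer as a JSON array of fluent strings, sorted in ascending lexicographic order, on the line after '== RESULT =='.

Compute (G \ add) ∪ pre:
  G ∩ del = {}  (empty — regression defined)
  G \ add = {ball_in(b4,rmA), carry(b1,left), robot_in(rmD)} \ {robot_in(rmD)} = {ball_in(b4,rmA), carry(b1,left)}
  ∪ pre   = {ball_in(b4,rmA), carry(b1,left)} ∪ {robot_in(rmA)}
          = {ball_in(b4,rmA), carry(b1,left), robot_in(rmA)}

== RESULT ==
["ball_in(b4,rmA)", "carry(b1,left)", "robot_in(rmA)"]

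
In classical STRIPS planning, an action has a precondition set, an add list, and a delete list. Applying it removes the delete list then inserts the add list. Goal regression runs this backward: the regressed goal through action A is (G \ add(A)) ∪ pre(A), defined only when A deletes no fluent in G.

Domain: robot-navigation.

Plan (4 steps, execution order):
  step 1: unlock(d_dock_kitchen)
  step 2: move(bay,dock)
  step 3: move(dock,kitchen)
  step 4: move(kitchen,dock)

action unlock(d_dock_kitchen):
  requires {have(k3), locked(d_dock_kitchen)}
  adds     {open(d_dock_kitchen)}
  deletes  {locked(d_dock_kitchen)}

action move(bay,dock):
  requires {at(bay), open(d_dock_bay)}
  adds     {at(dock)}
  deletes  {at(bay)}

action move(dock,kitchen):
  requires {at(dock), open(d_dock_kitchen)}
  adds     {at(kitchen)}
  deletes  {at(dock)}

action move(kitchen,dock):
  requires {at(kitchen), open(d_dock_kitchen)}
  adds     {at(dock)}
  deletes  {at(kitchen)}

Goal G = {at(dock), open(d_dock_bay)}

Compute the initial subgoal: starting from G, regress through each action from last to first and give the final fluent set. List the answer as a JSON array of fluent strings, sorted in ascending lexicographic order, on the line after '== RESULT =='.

Regress step by step:
  through step 4 (move(kitchen,dock)): drop {at(dock)}, keep {open(d_dock_bay)}, require {at(kitchen), open(d_dock_kitchen)}
    → {at(kitchen), open(d_dock_bay), open(d_dock_kitchen)}
  through step 3 (move(dock,kitchen)): drop {at(kitchen)}, keep {open(d_dock_bay), open(d_dock_kitchen)}, require {at(dock), open(d_dock_kitchen)}
    → {at(dock), open(d_dock_bay), open(d_dock_kitchen)}
  through step 2 (move(bay,dock)): drop {at(dock)}, keep {open(d_dock_bay), open(d_dock_kitchen)}, require {at(bay), open(d_dock_bay)}
    → {at(bay), open(d_dock_bay), open(d_dock_kitchen)}
  through step 1 (unlock(d_dock_kitchen)): drop {open(d_dock_kitchen)}, keep {at(bay), open(d_dock_bay)}, require {have(k3), locked(d_dock_kitchen)}
    → {at(bay), have(k3), locked(d_dock_kitchen), open(d_dock_bay)}

== RESULT ==
["at(bay)", "have(k3)", "locked(d_dock_kitchen)", "open(d_dock_bay)"]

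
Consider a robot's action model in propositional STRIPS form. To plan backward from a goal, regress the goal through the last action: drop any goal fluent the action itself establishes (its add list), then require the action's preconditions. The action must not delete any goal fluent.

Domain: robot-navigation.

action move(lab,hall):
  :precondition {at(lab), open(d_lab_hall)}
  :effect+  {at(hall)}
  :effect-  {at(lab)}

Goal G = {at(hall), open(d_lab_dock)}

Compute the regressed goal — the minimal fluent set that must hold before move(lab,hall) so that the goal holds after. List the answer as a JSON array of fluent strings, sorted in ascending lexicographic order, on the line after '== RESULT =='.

Regress:
  G ∩ del = {}  (empty — regression defined)
  G \ add = {at(hall), open(d_lab_dock)} \ {at(hall)} = {open(d_lab_dock)}
  ∪ pre   = {open(d_lab_dock)} ∪ {at(lab), open(d_lab_hall)}
          = {at(lab), open(d_lab_dock), open(d_lab_hall)}

== RESULT ==
["at(lab)", "open(d_lab_dock)", "open(d_lab_hall)"]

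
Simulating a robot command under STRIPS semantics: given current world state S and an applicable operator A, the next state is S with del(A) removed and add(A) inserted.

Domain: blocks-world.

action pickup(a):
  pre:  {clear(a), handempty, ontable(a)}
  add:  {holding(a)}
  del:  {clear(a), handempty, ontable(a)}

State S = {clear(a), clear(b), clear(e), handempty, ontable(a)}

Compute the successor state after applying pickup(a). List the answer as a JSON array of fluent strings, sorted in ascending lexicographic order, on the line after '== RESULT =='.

Compute (S \ del) ∪ add:
  pre ⊆ S: {clear(a), handempty, ontable(a)} ⊆ S  — applicable
  S \ del = {clear(b), clear(e)}
  ∪ add   = {clear(b), clear(e), holding(a)}

== RESULT ==
["clear(b)", "clear(e)", "holding(a)"]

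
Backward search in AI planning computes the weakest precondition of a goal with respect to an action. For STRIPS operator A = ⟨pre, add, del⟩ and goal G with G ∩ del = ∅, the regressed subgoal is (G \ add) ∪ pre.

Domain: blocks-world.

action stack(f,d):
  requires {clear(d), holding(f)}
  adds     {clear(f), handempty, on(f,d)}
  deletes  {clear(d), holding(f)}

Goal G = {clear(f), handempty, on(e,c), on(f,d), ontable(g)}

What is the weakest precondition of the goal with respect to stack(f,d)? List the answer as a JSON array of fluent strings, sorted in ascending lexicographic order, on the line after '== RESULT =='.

Compute (G \ add) ∪ pre:
  G ∩ del = {}  (empty — regression defined)
  G \ add = {clear(f), handempty, on(e,c), on(f,d), ontable(g)} \ {clear(f), handempty, on(f,d)} = {on(e,c), ontable(g)}
  ∪ pre   = {on(e,c), ontable(g)} ∪ {clear(d), holding(f)}
          = {clear(d), holding(f), on(e,c), ontable(g)}

== RESULT ==
["clear(d)", "holding(f)", "on(e,c)", "ontable(g)"]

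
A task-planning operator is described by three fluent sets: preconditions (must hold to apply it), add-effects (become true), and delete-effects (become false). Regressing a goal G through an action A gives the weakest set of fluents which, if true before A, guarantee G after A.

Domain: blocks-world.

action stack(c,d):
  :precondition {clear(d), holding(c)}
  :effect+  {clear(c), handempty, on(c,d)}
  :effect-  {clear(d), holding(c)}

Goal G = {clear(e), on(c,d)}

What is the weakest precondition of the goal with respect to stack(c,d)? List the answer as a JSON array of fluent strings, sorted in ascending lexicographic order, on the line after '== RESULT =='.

Compute (G \ add) ∪ pre:
  G ∩ del = {}  (empty — regression defined)
  G \ add = {clear(e), on(c,d)} \ {clear(c), handempty, on(c,d)} = {clear(e)}
  ∪ pre   = {clear(e)} ∪ {clear(d), holding(c)}
          = {clear(d), clear(e), holding(c)}

== RESULT ==
["clear(d)", "clear(e)", "holding(c)"]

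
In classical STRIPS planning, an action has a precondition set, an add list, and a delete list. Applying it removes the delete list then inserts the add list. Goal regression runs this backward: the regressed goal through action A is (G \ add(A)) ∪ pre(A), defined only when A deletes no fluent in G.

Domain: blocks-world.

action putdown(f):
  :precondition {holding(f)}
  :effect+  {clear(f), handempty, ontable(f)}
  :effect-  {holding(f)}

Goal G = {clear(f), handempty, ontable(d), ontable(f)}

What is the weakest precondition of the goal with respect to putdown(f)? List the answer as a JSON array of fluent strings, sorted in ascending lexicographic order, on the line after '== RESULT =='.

Regress:
  G ∩ del = {}  (empty — regression defined)
  G \ add = {clear(f), handempty, ontable(d), ontable(f)} \ {clear(f), handempty, ontable(f)} = {ontable(d)}
  ∪ pre   = {ontable(d)} ∪ {holding(f)}
          = {holding(f), ontable(d)}

== RESULT ==
["holding(f)", "ontable(d)"]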